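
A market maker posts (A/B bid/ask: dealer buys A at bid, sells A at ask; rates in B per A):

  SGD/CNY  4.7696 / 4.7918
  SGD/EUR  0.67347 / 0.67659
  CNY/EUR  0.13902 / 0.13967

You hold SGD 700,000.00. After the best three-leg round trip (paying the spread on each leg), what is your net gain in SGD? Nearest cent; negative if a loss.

Best loop SGD → EUR → CNY → SGD:
SGD 700,000.00 × 0.67347 (sell SGD at bid) = EUR 471,429.00
EUR 471,429.00 ÷ 0.13967 (buy CNY at ask) = CNY 3,375,306.08
CNY 3,375,306.08 ÷ 4.7918 (buy SGD at ask) = SGD 704,392.10

Net profit: SGD 4,392.10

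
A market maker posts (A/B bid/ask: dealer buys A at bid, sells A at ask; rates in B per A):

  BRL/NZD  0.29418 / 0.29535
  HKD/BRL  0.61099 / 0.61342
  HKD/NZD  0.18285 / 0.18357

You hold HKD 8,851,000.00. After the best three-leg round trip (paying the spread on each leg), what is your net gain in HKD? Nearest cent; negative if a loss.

Best loop HKD → NZD → BRL → HKD:
HKD 8,851,000.00 × 0.18285 (sell HKD at bid) = NZD 1,618,405.35
NZD 1,618,405.35 ÷ 0.29535 (buy BRL at ask) = BRL 5,479,618.59
BRL 5,479,618.59 ÷ 0.61342 (buy HKD at ask) = HKD 8,932,898.48

Net profit: HKD 81,898.48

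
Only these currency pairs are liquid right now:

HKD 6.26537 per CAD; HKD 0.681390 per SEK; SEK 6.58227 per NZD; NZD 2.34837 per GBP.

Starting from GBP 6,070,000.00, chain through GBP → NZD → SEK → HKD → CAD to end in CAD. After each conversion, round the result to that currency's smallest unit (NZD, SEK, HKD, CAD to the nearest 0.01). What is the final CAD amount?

CAD 10,204,222.97

GBP 6,070,000.00 × 2.34837 = NZD 14,254,605.90
NZD 14,254,605.90 × 6.58227 = SEK 93,827,664.78
SEK 93,827,664.78 × 0.681390 = HKD 63,933,232.50
HKD 63,933,232.50 ÷ 6.26537 = CAD 10,204,222.97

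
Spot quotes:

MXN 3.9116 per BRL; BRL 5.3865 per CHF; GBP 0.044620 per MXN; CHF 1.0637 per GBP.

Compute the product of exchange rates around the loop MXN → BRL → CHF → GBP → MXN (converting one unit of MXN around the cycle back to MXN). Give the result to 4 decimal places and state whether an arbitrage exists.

Around MXN → BRL → CHF → GBP → MXN: 1 ÷ 3.9116 ÷ 5.3865 ÷ 1.0637 ÷ 0.044620 = 0.999977
Product ≈ 1 (deviation 0.002%, within rounding noise).

1.0000 (no arbitrage)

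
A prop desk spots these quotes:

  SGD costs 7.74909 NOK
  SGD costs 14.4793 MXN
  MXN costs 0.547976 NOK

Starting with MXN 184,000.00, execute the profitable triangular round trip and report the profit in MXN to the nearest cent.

Profitable loop is MXN → NOK → SGD → MXN:
MXN 184,000.00 × 0.547976 = NOK 100,827.58
NOK 100,827.58 ÷ 7.74909 = SGD 13,011.54
SGD 13,011.54 × 14.4793 = MXN 188,397.97
Profit = MXN 188,397.97 − MXN 184,000.00

Profit: MXN 4,397.97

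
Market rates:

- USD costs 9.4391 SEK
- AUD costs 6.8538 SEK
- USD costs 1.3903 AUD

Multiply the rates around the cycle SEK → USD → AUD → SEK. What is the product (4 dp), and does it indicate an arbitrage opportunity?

Around SEK → USD → AUD → SEK: 1 ÷ 9.4391 × 1.3903 × 6.8538 = 1.009507
Product > 1; profitable direction is SEK → USD → AUD → SEK.

1.0095 (arbitrage exists)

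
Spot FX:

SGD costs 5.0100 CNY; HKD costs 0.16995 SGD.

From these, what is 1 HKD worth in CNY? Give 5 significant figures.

1 HKD × 0.16995 = 0.16995 SGD
0.16995 SGD × 5.0100 = 0.851449 CNY

HKD/CNY = 0.85145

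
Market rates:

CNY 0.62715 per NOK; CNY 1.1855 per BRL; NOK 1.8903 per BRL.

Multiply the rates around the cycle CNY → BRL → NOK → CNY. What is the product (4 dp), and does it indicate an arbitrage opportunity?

Around CNY → BRL → NOK → CNY: 1 ÷ 1.1855 × 1.8903 × 0.62715 = 1.000001
Product ≈ 1 (deviation 0.000%, within rounding noise).

1.0000 (no arbitrage)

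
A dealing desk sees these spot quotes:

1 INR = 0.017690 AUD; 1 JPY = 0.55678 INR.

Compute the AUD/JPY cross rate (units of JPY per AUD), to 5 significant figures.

1 AUD ÷ 0.017690 = 56.5291 INR
56.5291 INR ÷ 0.55678 = 101.529 JPY

AUD/JPY = 101.53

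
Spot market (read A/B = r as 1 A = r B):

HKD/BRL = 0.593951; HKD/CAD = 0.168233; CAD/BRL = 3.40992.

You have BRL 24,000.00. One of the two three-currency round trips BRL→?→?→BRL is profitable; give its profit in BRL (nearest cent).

Profitable loop is BRL → CAD → HKD → BRL:
BRL 24,000.00 ÷ 3.40992 = CAD 7,038.29
CAD 7,038.29 ÷ 0.168233 = HKD 41,836.55
HKD 41,836.55 × 0.593951 = BRL 24,848.86
Profit = BRL 24,848.86 − BRL 24,000.00

Profit: BRL 848.86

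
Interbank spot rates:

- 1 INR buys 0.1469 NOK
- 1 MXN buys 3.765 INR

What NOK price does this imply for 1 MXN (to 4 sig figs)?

1 MXN × 3.765 = 3.765 INR
3.765 INR × 0.1469 = 0.553079 NOK

MXN/NOK = 0.5531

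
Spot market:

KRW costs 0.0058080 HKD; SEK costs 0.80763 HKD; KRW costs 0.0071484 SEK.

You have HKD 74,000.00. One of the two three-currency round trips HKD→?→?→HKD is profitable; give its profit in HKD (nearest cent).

Profit: HKD 445.26

Profitable loop is HKD → SEK → KRW → HKD:
HKD 74,000.00 ÷ 0.80763 = SEK 91,626.12
SEK 91,626.12 ÷ 0.0071484 = KRW 12,817,710
KRW 12,817,710 × 0.0058080 = HKD 74,445.26
Profit = HKD 74,445.26 − HKD 74,000.00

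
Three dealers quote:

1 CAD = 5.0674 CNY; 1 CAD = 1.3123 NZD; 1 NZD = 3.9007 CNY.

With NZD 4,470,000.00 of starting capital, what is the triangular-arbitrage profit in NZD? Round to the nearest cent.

Profitable loop is NZD → CNY → CAD → NZD:
NZD 4,470,000.00 × 3.9007 = CNY 17,436,129.00
CNY 17,436,129.00 ÷ 5.0674 = CAD 3,440,843.23
CAD 3,440,843.23 × 1.3123 = NZD 4,515,418.57
Profit = NZD 4,515,418.57 − NZD 4,470,000.00

Profit: NZD 45,418.57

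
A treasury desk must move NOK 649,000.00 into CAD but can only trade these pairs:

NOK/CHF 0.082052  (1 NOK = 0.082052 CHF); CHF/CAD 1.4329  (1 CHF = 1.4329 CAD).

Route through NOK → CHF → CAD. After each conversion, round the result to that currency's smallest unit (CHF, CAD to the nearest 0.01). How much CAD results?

NOK 649,000.00 × 0.082052 = CHF 53,251.75
CHF 53,251.75 × 1.4329 = CAD 76,304.43

CAD 76,304.43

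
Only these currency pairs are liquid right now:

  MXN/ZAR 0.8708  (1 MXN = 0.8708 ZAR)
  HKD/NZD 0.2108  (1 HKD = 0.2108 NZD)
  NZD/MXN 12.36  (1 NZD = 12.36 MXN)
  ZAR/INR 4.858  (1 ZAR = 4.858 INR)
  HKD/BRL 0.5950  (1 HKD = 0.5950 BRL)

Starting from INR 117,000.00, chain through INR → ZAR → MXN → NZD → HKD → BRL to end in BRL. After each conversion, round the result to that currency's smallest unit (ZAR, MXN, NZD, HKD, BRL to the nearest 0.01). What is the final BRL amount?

INR 117,000.00 ÷ 4.858 = ZAR 24,083.99
ZAR 24,083.99 ÷ 0.8708 = MXN 27,657.32
MXN 27,657.32 ÷ 12.36 = NZD 2,237.65
NZD 2,237.65 ÷ 0.2108 = HKD 10,615.04
HKD 10,615.04 × 0.5950 = BRL 6,315.95

BRL 6,315.95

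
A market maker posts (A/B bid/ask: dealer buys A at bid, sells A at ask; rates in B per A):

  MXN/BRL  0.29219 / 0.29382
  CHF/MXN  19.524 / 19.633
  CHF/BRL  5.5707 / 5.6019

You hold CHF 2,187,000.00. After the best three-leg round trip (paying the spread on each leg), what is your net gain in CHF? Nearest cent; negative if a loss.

Net profit: CHF 40,140.31

Best loop CHF → MXN → BRL → CHF:
CHF 2,187,000.00 × 19.524 (sell CHF at bid) = MXN 42,698,988.00
MXN 42,698,988.00 × 0.29219 (sell MXN at bid) = BRL 12,476,217.30
BRL 12,476,217.30 ÷ 5.6019 (buy CHF at ask) = CHF 2,227,140.31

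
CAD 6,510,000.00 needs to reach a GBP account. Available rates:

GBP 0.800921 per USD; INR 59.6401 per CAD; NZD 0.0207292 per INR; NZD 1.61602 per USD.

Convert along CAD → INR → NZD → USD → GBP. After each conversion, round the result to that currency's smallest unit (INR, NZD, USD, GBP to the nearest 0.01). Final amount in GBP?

CAD 6,510,000.00 × 59.6401 = INR 388,257,051.00
INR 388,257,051.00 × 0.0207292 = NZD 8,048,258.06
NZD 8,048,258.06 ÷ 1.61602 = USD 4,980,296.07
USD 4,980,296.07 × 0.800921 = GBP 3,988,823.71

GBP 3,988,823.71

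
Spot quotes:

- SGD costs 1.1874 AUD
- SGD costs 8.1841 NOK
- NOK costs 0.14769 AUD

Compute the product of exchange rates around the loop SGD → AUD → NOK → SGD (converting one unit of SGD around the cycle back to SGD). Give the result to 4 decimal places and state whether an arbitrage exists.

Around SGD → AUD → NOK → SGD: 1 × 1.1874 ÷ 0.14769 ÷ 8.1841 = 0.982370
Product < 1; profitable direction is SGD → NOK → AUD → SGD.

0.9824 (arbitrage exists)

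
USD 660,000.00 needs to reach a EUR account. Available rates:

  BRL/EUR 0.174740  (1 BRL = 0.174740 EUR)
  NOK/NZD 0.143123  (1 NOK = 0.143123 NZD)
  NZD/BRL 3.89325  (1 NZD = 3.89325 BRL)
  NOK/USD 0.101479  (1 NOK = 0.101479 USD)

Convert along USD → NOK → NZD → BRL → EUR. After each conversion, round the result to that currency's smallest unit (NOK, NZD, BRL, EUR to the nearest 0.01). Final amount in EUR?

USD 660,000.00 ÷ 0.101479 = NOK 6,503,808.67
NOK 6,503,808.67 × 0.143123 = NZD 930,844.61
NZD 930,844.61 × 3.89325 = BRL 3,624,010.78
BRL 3,624,010.78 × 0.174740 = EUR 633,259.64

EUR 633,259.64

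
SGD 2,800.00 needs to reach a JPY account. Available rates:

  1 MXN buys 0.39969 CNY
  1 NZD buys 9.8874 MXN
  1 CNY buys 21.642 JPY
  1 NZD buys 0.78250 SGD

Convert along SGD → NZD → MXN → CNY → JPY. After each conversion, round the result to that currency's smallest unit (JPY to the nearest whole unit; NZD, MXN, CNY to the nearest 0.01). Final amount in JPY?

SGD 2,800.00 ÷ 0.78250 = NZD 3,578.27
NZD 3,578.27 × 9.8874 = MXN 35,379.79
MXN 35,379.79 × 0.39969 = CNY 14,140.95
CNY 14,140.95 × 21.642 = JPY 306,038

JPY 306,038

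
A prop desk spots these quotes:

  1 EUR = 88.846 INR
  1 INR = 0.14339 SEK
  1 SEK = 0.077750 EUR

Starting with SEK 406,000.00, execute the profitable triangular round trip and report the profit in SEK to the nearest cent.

Profit: SEK 3,891.48

Profitable loop is SEK → INR → EUR → SEK:
SEK 406,000.00 ÷ 0.14339 = INR 2,831,438.73
INR 2,831,438.73 ÷ 88.846 = EUR 31,869.06
EUR 31,869.06 ÷ 0.077750 = SEK 409,891.48
Profit = SEK 409,891.48 − SEK 406,000.00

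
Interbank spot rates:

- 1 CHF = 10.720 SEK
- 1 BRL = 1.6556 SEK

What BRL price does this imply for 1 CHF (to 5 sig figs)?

1 CHF × 10.720 = 10.72 SEK
10.72 SEK ÷ 1.6556 = 6.47499 BRL

CHF/BRL = 6.4750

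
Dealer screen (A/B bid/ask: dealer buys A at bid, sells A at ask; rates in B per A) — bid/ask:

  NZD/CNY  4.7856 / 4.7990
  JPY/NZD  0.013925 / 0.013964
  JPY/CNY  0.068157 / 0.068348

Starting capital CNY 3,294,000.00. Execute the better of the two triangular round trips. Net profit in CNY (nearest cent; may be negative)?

Net profit: CNY 56,221.11

Best loop CNY → NZD → JPY → CNY:
CNY 3,294,000.00 ÷ 4.7990 (buy NZD at ask) = NZD 686,393.00
NZD 686,393.00 ÷ 0.013964 (buy JPY at ask) = JPY 49,154,469
JPY 49,154,469 × 0.068157 (sell JPY at bid) = CNY 3,350,221.11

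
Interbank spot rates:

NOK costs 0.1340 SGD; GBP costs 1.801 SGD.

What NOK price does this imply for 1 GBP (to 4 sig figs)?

GBP/NOK = 13.44

1 GBP × 1.801 = 1.801 SGD
1.801 SGD ÷ 0.1340 = 13.4403 NOK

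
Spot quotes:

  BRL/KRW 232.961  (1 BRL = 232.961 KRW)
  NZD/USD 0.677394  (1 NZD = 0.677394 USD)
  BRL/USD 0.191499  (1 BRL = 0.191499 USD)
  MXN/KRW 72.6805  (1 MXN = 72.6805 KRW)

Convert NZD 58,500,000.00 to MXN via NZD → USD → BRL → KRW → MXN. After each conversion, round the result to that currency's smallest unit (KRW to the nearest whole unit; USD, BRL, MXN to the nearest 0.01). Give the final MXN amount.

NZD 58,500,000.00 × 0.677394 = USD 39,627,549.00
USD 39,627,549.00 ÷ 0.191499 = BRL 206,933,451.35
BRL 206,933,451.35 × 232.961 = KRW 48,207,423,760
KRW 48,207,423,760 ÷ 72.6805 = MXN 663,278,647.78

MXN 663,278,647.78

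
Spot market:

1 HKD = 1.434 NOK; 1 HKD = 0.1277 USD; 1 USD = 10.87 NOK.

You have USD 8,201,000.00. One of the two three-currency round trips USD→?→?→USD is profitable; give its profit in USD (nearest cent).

Profit: USD 271,186.78

Profitable loop is USD → HKD → NOK → USD:
USD 8,201,000.00 ÷ 0.1277 = HKD 64,220,830.07
HKD 64,220,830.07 × 1.434 = NOK 92,092,670.32
NOK 92,092,670.32 ÷ 10.87 = USD 8,472,186.78
Profit = USD 8,472,186.78 − USD 8,201,000.00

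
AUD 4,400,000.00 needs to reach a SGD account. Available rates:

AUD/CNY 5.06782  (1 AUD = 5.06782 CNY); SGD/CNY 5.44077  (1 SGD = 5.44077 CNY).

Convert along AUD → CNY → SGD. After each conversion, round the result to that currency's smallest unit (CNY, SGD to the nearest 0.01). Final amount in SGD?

SGD 4,098,391.96

AUD 4,400,000.00 × 5.06782 = CNY 22,298,408.00
CNY 22,298,408.00 ÷ 5.44077 = SGD 4,098,391.96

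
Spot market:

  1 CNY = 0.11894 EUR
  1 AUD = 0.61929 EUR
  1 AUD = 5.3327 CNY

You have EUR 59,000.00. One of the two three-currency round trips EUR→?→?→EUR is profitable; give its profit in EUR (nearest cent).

Profitable loop is EUR → AUD → CNY → EUR:
EUR 59,000.00 ÷ 0.61929 = AUD 95,270.39
AUD 95,270.39 × 5.3327 = CNY 508,048.41
CNY 508,048.41 × 0.11894 = EUR 60,427.28
Profit = EUR 60,427.28 − EUR 59,000.00

Profit: EUR 1,427.28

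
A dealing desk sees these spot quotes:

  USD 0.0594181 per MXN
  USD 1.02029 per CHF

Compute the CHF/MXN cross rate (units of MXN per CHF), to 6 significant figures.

CHF/MXN = 17.1714

1 CHF × 1.02029 = 1.02029 USD
1.02029 USD ÷ 0.0594181 = 17.1714 MXN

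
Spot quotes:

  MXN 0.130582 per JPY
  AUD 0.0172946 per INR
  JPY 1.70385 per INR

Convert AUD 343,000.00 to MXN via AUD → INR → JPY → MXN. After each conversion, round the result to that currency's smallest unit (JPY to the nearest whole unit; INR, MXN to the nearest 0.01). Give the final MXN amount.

MXN 4,412,637.65

AUD 343,000.00 ÷ 0.0172946 = INR 19,832,780.17
INR 19,832,780.17 × 1.70385 = JPY 33,792,082
JPY 33,792,082 × 0.130582 = MXN 4,412,637.65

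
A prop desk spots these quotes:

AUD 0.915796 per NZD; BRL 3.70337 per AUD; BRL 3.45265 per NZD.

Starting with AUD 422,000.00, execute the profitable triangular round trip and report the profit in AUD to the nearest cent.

Profit: AUD 7,604.83

Profitable loop is AUD → NZD → BRL → AUD:
AUD 422,000.00 ÷ 0.915796 = NZD 460,801.31
NZD 460,801.31 × 3.45265 = BRL 1,590,985.66
BRL 1,590,985.66 ÷ 3.70337 = AUD 429,604.83
Profit = AUD 429,604.83 − AUD 422,000.00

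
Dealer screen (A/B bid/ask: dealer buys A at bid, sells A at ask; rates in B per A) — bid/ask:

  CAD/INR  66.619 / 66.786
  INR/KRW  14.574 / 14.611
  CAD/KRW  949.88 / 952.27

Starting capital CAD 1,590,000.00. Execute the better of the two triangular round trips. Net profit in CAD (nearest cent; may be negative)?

Net profit: CAD 31,115.27

Best loop CAD → INR → KRW → CAD:
CAD 1,590,000.00 × 66.619 (sell CAD at bid) = INR 105,924,210.00
INR 105,924,210.00 × 14.574 (sell INR at bid) = KRW 1,543,739,437
KRW 1,543,739,437 ÷ 952.27 (buy CAD at ask) = CAD 1,621,115.27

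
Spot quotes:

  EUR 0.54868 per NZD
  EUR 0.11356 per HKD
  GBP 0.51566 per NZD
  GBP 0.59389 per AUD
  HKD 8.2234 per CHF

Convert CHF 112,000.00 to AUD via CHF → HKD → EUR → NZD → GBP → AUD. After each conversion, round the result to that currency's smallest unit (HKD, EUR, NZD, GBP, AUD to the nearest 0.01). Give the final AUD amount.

AUD 165,513.38

CHF 112,000.00 × 8.2234 = HKD 921,020.80
HKD 921,020.80 × 0.11356 = EUR 104,591.12
EUR 104,591.12 ÷ 0.54868 = NZD 190,623.17
NZD 190,623.17 × 0.51566 = GBP 98,296.74
GBP 98,296.74 ÷ 0.59389 = AUD 165,513.38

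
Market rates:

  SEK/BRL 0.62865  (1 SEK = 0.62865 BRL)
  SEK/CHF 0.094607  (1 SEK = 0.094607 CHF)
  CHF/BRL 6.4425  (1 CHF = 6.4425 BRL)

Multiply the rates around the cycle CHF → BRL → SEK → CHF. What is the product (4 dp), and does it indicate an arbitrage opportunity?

Around CHF → BRL → SEK → CHF: 1 × 6.4425 ÷ 0.62865 × 0.094607 = 0.969547
Product < 1; profitable direction is CHF → SEK → BRL → CHF.

0.9695 (arbitrage exists)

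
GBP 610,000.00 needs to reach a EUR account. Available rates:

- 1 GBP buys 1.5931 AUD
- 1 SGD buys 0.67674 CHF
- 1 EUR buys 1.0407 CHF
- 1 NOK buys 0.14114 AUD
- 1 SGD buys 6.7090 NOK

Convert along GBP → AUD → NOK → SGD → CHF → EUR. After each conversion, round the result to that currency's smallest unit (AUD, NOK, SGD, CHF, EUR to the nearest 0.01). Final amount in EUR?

EUR 667,361.67

GBP 610,000.00 × 1.5931 = AUD 971,791.00
AUD 971,791.00 ÷ 0.14114 = NOK 6,885,298.29
NOK 6,885,298.29 ÷ 6.7090 = SGD 1,026,277.88
SGD 1,026,277.88 × 0.67674 = CHF 694,523.29
CHF 694,523.29 ÷ 1.0407 = EUR 667,361.67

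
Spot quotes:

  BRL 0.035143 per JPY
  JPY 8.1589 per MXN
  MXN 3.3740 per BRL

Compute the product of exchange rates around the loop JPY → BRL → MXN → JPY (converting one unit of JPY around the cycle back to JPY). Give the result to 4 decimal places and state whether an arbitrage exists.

Around JPY → BRL → MXN → JPY: 1 × 0.035143 × 3.3740 × 8.1589 = 0.967421
Product < 1; profitable direction is JPY → MXN → BRL → JPY.

0.9674 (arbitrage exists)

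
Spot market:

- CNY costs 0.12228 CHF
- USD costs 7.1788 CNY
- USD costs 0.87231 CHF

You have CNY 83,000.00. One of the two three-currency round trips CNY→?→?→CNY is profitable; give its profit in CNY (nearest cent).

Profitable loop is CNY → CHF → USD → CNY:
CNY 83,000.00 × 0.12228 = CHF 10,149.24
CHF 10,149.24 ÷ 0.87231 = USD 11,634.90
USD 11,634.90 × 7.1788 = CNY 83,524.62
Profit = CNY 83,524.62 − CNY 83,000.00

Profit: CNY 524.62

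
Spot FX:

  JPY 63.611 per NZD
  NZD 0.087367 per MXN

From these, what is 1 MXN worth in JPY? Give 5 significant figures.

MXN/JPY = 5.5575

1 MXN × 0.087367 = 0.087367 NZD
0.087367 NZD × 63.611 = 5.5575 JPY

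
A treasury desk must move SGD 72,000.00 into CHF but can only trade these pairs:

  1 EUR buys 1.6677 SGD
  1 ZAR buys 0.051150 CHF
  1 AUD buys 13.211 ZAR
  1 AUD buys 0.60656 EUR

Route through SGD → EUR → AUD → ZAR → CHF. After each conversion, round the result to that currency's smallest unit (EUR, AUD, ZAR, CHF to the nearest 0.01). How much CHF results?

SGD 72,000.00 ÷ 1.6677 = EUR 43,173.23
EUR 43,173.23 ÷ 0.60656 = AUD 71,177.18
AUD 71,177.18 × 13.211 = ZAR 940,321.72
ZAR 940,321.72 × 0.051150 = CHF 48,097.46

CHF 48,097.46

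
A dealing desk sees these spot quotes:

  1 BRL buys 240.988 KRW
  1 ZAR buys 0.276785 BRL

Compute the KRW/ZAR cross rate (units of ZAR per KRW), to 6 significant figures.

KRW/ZAR = 0.0149921

1 KRW ÷ 240.988 = 0.00414958 BRL
0.00414958 BRL ÷ 0.276785 = 0.0149921 ZAR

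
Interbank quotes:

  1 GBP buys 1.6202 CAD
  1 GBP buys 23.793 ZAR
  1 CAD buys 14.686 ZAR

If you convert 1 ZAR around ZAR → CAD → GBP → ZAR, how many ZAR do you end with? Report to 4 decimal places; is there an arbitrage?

Around ZAR → CAD → GBP → ZAR: 1 ÷ 14.686 ÷ 1.6202 × 23.793 = 0.999947
Product ≈ 1 (deviation 0.005%, within rounding noise).

0.9999 (no arbitrage)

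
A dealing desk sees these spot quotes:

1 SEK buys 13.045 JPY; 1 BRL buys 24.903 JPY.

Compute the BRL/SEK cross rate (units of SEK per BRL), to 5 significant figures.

1 BRL × 24.903 = 24.903 JPY
24.903 JPY ÷ 13.045 = 1.90901 SEK

BRL/SEK = 1.9090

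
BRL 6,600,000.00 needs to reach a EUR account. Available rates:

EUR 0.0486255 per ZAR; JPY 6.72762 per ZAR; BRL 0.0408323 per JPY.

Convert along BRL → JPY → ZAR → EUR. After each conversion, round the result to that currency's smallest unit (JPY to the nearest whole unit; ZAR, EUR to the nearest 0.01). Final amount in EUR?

BRL 6,600,000.00 ÷ 0.0408323 = JPY 161,636,743
JPY 161,636,743 ÷ 6.72762 = ZAR 24,025,843.17
ZAR 24,025,843.17 × 0.0486255 = EUR 1,168,268.64

EUR 1,168,268.64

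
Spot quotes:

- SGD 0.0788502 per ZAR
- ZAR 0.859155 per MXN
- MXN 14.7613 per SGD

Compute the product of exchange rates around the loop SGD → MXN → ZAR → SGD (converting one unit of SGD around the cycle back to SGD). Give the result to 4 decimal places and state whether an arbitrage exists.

1.0000 (no arbitrage)

Around SGD → MXN → ZAR → SGD: 1 × 14.7613 × 0.859155 × 0.0788502 = 0.999998
Product ≈ 1 (deviation 0.000%, within rounding noise).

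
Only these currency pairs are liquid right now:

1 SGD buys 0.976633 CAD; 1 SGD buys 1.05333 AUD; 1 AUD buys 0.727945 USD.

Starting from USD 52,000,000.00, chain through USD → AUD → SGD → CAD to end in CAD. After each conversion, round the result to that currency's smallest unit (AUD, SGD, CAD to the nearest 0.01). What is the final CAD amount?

CAD 66,232,586.84

USD 52,000,000.00 ÷ 0.727945 = AUD 71,433,968.23
AUD 71,433,968.23 ÷ 1.05333 = SGD 67,817,273.06
SGD 67,817,273.06 × 0.976633 = CAD 66,232,586.84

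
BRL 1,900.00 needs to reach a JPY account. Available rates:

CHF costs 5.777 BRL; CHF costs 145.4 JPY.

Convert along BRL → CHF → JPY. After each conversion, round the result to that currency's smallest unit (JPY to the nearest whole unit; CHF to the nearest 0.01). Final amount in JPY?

BRL 1,900.00 ÷ 5.777 = CHF 328.89
CHF 328.89 × 145.4 = JPY 47,821

JPY 47,821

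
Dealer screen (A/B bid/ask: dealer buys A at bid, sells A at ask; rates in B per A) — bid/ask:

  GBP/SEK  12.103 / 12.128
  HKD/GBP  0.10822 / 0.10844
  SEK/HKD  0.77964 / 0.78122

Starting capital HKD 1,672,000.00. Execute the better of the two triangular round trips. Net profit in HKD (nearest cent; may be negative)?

Net profit: HKD 35,382.98

Best loop HKD → GBP → SEK → HKD:
HKD 1,672,000.00 × 0.10822 (sell HKD at bid) = GBP 180,943.84
GBP 180,943.84 × 12.103 (sell GBP at bid) = SEK 2,189,963.30
SEK 2,189,963.30 × 0.77964 (sell SEK at bid) = HKD 1,707,382.98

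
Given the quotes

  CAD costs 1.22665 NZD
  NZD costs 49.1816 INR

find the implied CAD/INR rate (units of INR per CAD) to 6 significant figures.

CAD/INR = 60.3286

1 CAD × 1.22665 = 1.22665 NZD
1.22665 NZD × 49.1816 = 60.3286 INR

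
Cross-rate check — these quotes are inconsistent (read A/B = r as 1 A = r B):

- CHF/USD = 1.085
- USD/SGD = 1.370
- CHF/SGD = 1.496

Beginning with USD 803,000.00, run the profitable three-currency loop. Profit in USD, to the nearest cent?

Profit: USD 5,159.04

Profitable loop is USD → CHF → SGD → USD:
USD 803,000.00 ÷ 1.085 = CHF 740,092.17
CHF 740,092.17 × 1.496 = SGD 1,107,177.88
SGD 1,107,177.88 ÷ 1.370 = USD 808,159.04
Profit = USD 808,159.04 − USD 803,000.00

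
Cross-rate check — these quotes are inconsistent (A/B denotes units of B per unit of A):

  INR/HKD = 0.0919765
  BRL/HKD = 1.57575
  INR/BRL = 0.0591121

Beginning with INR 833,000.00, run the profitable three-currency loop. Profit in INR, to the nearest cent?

Profit: INR 10,590.78

Profitable loop is INR → BRL → HKD → INR:
INR 833,000.00 × 0.0591121 = BRL 49,240.38
BRL 49,240.38 × 1.57575 = HKD 77,590.53
HKD 77,590.53 ÷ 0.0919765 = INR 843,590.78
Profit = INR 843,590.78 − INR 833,000.00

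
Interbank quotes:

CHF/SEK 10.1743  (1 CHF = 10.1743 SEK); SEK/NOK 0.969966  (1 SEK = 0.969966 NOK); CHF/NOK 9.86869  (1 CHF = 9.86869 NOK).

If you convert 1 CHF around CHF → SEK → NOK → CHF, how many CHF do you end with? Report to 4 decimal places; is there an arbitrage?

Around CHF → SEK → NOK → CHF: 1 × 10.1743 × 0.969966 ÷ 9.86869 = 1.000004
Product ≈ 1 (deviation 0.000%, within rounding noise).

1.0000 (no arbitrage)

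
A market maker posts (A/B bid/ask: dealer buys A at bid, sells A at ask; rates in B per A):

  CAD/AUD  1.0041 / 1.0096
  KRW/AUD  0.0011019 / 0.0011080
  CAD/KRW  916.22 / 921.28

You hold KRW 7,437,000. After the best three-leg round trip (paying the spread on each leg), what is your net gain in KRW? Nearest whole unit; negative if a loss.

Net result: KRW -127 (no profitable arbitrage after spreads)

Best loop KRW → AUD → CAD → KRW:
KRW 7,437,000 × 0.0011019 (sell KRW at bid) = AUD 8,194.83
AUD 8,194.83 ÷ 1.0096 (buy CAD at ask) = CAD 8,116.91
CAD 8,116.91 × 916.22 (sell CAD at bid) = KRW 7,436,873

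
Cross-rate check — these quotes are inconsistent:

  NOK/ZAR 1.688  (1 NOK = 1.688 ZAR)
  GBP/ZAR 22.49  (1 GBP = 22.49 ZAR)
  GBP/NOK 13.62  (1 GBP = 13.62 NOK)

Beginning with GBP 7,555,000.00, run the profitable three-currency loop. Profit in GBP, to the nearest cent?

Profit: GBP 168,151.66

Profitable loop is GBP → NOK → ZAR → GBP:
GBP 7,555,000.00 × 13.62 = NOK 102,899,100.00
NOK 102,899,100.00 × 1.688 = ZAR 173,693,680.80
ZAR 173,693,680.80 ÷ 22.49 = GBP 7,723,151.66
Profit = GBP 7,723,151.66 − GBP 7,555,000.00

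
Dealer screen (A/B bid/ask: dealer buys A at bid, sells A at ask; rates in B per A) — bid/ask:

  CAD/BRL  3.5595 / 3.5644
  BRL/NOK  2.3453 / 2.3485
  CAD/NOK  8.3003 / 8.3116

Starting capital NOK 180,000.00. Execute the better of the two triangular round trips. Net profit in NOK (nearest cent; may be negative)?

Net profit: NOK 790.36

Best loop NOK → CAD → BRL → NOK:
NOK 180,000.00 ÷ 8.3116 (buy CAD at ask) = CAD 21,656.48
CAD 21,656.48 × 3.5595 (sell CAD at bid) = BRL 77,086.24
BRL 77,086.24 × 2.3453 (sell BRL at bid) = NOK 180,790.36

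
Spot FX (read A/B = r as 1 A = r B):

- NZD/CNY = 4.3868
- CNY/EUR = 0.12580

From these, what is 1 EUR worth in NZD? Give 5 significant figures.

1 EUR ÷ 0.12580 = 7.94913 CNY
7.94913 CNY ÷ 4.3868 = 1.81206 NZD

EUR/NZD = 1.8121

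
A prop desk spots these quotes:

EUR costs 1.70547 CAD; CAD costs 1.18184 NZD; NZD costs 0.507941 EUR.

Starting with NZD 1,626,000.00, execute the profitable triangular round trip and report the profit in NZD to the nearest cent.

Profit: NZD 38,702.30

Profitable loop is NZD → EUR → CAD → NZD:
NZD 1,626,000.00 × 0.507941 = EUR 825,912.07
EUR 825,912.07 × 1.70547 = CAD 1,408,568.25
CAD 1,408,568.25 × 1.18184 = NZD 1,664,702.30
Profit = NZD 1,664,702.30 − NZD 1,626,000.00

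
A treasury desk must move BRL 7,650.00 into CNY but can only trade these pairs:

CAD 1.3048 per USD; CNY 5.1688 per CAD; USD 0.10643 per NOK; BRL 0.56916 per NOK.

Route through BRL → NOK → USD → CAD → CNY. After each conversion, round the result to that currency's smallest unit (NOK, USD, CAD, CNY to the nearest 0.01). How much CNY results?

BRL 7,650.00 ÷ 0.56916 = NOK 13,440.86
NOK 13,440.86 × 0.10643 = USD 1,430.51
USD 1,430.51 × 1.3048 = CAD 1,866.53
CAD 1,866.53 × 5.1688 = CNY 9,647.72

CNY 9,647.72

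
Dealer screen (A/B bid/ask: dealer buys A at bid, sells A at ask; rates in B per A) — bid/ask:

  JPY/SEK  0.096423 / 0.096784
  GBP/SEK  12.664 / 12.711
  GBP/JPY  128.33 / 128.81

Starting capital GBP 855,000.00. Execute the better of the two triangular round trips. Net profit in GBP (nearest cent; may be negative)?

Best loop GBP → SEK → JPY → GBP:
GBP 855,000.00 × 12.664 (sell GBP at bid) = SEK 10,827,720.00
SEK 10,827,720.00 ÷ 0.096784 (buy JPY at ask) = JPY 111,875,103
JPY 111,875,103 ÷ 128.81 (buy GBP at ask) = GBP 868,528.09

Net profit: GBP 13,528.09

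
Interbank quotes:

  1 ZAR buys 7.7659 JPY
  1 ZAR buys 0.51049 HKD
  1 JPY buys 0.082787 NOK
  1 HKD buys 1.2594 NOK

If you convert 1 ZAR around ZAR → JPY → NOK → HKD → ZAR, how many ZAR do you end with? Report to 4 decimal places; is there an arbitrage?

Around ZAR → JPY → NOK → HKD → ZAR: 1 × 7.7659 × 0.082787 ÷ 1.2594 ÷ 0.51049 = 1.000007
Product ≈ 1 (deviation 0.001%, within rounding noise).

1.0000 (no arbitrage)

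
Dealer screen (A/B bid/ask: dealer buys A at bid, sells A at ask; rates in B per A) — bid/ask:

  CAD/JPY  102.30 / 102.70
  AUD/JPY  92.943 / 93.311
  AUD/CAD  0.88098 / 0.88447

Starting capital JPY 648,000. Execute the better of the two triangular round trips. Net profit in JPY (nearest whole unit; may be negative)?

Net profit: JPY 15,038

Best loop JPY → CAD → AUD → JPY:
JPY 648,000 ÷ 102.70 (buy CAD at ask) = CAD 6,309.64
CAD 6,309.64 ÷ 0.88447 (buy AUD at ask) = AUD 7,133.81
AUD 7,133.81 × 92.943 (sell AUD at bid) = JPY 663,038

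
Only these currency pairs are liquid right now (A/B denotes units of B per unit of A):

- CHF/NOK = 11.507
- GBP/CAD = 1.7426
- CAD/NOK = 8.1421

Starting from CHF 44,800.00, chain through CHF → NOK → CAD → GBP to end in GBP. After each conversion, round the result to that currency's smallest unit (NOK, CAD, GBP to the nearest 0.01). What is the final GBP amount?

GBP 36,333.39

CHF 44,800.00 × 11.507 = NOK 515,513.60
NOK 515,513.60 ÷ 8.1421 = CAD 63,314.57
CAD 63,314.57 ÷ 1.7426 = GBP 36,333.39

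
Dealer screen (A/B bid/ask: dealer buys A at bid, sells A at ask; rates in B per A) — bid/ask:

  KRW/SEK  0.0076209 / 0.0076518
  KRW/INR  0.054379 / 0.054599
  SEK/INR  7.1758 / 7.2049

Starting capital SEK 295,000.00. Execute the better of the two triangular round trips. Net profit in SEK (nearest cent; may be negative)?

Best loop SEK → INR → KRW → SEK:
SEK 295,000.00 × 7.1758 (sell SEK at bid) = INR 2,116,861.00
INR 2,116,861.00 ÷ 0.054599 (buy KRW at ask) = KRW 38,771,058
KRW 38,771,058 × 0.0076209 (sell KRW at bid) = SEK 295,470.36

Net profit: SEK 470.36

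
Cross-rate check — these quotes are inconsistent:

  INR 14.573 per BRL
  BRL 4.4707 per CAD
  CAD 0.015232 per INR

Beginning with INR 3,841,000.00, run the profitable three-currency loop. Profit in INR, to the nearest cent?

Profitable loop is INR → BRL → CAD → INR:
INR 3,841,000.00 ÷ 14.573 = BRL 263,569.62
BRL 263,569.62 ÷ 4.4707 = CAD 58,954.89
CAD 58,954.89 ÷ 0.015232 = INR 3,870,462.67
Profit = INR 3,870,462.67 − INR 3,841,000.00

Profit: INR 29,462.67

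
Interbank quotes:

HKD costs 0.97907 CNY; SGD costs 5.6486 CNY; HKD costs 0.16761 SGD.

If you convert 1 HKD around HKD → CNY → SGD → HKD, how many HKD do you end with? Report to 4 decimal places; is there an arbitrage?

Around HKD → CNY → SGD → HKD: 1 × 0.97907 ÷ 5.6486 ÷ 0.16761 = 1.034125
Product > 1; profitable direction is HKD → CNY → SGD → HKD.

1.0341 (arbitrage exists)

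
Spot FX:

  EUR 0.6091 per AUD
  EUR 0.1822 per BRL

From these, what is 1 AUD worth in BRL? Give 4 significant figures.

1 AUD × 0.6091 = 0.6091 EUR
0.6091 EUR ÷ 0.1822 = 3.34303 BRL

AUD/BRL = 3.343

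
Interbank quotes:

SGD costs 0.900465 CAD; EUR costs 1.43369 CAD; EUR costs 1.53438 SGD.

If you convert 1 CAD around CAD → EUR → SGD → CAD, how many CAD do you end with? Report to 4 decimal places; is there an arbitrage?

Around CAD → EUR → SGD → CAD: 1 ÷ 1.43369 × 1.53438 × 0.900465 = 0.963706
Product < 1; profitable direction is CAD → SGD → EUR → CAD.

0.9637 (arbitrage exists)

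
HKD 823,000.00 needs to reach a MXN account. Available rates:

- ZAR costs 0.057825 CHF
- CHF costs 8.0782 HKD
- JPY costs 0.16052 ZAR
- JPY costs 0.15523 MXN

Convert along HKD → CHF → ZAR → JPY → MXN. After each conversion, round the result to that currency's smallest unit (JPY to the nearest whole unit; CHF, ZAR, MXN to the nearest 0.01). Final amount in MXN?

MXN 1,703,790.04

HKD 823,000.00 ÷ 8.0782 = CHF 101,879.13
CHF 101,879.13 ÷ 0.057825 = ZAR 1,761,852.66
ZAR 1,761,852.66 ÷ 0.16052 = JPY 10,975,907
JPY 10,975,907 × 0.15523 = MXN 1,703,790.04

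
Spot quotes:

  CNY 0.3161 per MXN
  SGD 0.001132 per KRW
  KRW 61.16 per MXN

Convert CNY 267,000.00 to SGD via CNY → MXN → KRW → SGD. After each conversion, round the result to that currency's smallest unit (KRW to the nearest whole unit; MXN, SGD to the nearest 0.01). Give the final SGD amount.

SGD 58,479.10

CNY 267,000.00 ÷ 0.3161 = MXN 844,669.41
MXN 844,669.41 × 61.16 = KRW 51,659,981
KRW 51,659,981 × 0.001132 = SGD 58,479.10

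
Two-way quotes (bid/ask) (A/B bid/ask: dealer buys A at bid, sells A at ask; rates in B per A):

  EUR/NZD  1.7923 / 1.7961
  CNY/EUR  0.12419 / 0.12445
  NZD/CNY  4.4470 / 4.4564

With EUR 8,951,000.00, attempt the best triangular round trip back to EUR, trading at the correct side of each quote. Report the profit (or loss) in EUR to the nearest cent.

Net profit: EUR 34,908.20

Best loop EUR → CNY → NZD → EUR:
EUR 8,951,000.00 ÷ 0.12445 (buy CNY at ask) = CNY 71,924,467.66
CNY 71,924,467.66 ÷ 4.4564 (buy NZD at ask) = NZD 16,139,589.73
NZD 16,139,589.73 ÷ 1.7961 (buy EUR at ask) = EUR 8,985,908.20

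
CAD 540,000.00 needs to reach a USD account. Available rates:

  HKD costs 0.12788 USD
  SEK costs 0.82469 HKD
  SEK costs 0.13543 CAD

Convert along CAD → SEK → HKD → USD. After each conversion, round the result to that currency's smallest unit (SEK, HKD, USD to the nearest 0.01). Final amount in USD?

CAD 540,000.00 ÷ 0.13543 = SEK 3,987,299.71
SEK 3,987,299.71 × 0.82469 = HKD 3,288,286.20
HKD 3,288,286.20 × 0.12788 = USD 420,506.04

USD 420,506.04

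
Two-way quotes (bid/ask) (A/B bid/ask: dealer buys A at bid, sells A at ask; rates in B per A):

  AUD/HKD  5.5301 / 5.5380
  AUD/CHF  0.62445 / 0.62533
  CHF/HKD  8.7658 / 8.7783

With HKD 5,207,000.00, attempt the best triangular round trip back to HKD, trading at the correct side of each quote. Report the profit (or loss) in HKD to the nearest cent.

Best loop HKD → CHF → AUD → HKD:
HKD 5,207,000.00 ÷ 8.7783 (buy CHF at ask) = CHF 593,167.24
CHF 593,167.24 ÷ 0.62533 (buy AUD at ask) = AUD 948,566.74
AUD 948,566.74 × 5.5301 (sell AUD at bid) = HKD 5,245,668.95

Net profit: HKD 38,668.95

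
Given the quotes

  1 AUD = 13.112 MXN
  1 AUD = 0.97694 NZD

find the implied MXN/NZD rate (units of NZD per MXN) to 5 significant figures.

1 MXN ÷ 13.112 = 0.076266 AUD
0.076266 AUD × 0.97694 = 0.0745073 NZD

MXN/NZD = 0.074507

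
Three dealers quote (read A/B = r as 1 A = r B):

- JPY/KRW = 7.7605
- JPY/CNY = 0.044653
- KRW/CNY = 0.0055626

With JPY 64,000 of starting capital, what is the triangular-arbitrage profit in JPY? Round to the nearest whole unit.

Profitable loop is JPY → CNY → KRW → JPY:
JPY 64,000 × 0.044653 = CNY 2,857.79
CNY 2,857.79 ÷ 0.0055626 = KRW 513,751
KRW 513,751 ÷ 7.7605 = JPY 66,201
Profit = JPY 66,201 − JPY 64,000

Profit: JPY 2,201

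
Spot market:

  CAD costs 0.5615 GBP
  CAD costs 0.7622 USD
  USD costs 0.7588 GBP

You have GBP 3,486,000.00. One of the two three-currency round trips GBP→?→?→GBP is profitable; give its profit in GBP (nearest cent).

Profitable loop is GBP → CAD → USD → GBP:
GBP 3,486,000.00 ÷ 0.5615 = CAD 6,208,370.44
CAD 6,208,370.44 × 0.7622 = USD 4,732,019.95
USD 4,732,019.95 × 0.7588 = GBP 3,590,656.74
Profit = GBP 3,590,656.74 − GBP 3,486,000.00

Profit: GBP 104,656.74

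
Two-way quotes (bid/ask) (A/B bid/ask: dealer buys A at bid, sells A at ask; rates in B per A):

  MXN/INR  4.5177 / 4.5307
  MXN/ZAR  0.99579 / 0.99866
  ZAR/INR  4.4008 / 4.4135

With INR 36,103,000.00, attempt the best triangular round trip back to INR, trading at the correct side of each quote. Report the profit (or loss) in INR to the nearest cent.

Net profit: INR 901,956.10

Best loop INR → ZAR → MXN → INR:
INR 36,103,000.00 ÷ 4.4135 (buy ZAR at ask) = ZAR 8,180,129.15
ZAR 8,180,129.15 ÷ 0.99866 (buy MXN at ask) = MXN 8,191,105.23
MXN 8,191,105.23 × 4.5177 (sell MXN at bid) = INR 37,004,956.10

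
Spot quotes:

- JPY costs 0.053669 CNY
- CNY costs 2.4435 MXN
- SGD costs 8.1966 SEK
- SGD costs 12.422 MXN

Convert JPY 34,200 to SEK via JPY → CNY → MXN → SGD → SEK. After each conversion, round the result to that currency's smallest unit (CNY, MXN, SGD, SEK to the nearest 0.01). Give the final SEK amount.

JPY 34,200 × 0.053669 = CNY 1,835.48
CNY 1,835.48 × 2.4435 = MXN 4,485.00
MXN 4,485.00 ÷ 12.422 = SGD 361.05
SGD 361.05 × 8.1966 = SEK 2,959.38

SEK 2,959.38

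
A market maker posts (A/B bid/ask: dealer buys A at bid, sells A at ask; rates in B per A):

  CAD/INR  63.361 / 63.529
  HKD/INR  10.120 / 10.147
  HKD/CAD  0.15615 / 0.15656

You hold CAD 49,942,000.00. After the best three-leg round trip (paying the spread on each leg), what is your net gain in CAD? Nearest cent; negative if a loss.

Best loop CAD → HKD → INR → CAD:
CAD 49,942,000.00 ÷ 0.15656 (buy HKD at ask) = HKD 318,995,912.11
HKD 318,995,912.11 × 10.120 (sell HKD at bid) = INR 3,228,238,630.56
INR 3,228,238,630.56 ÷ 63.529 (buy CAD at ask) = CAD 50,815,196.69

Net profit: CAD 873,196.69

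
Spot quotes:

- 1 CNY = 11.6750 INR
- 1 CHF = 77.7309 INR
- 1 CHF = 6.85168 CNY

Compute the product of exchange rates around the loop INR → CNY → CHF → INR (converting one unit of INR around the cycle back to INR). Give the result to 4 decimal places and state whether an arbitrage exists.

0.9717 (arbitrage exists)

Around INR → CNY → CHF → INR: 1 ÷ 11.6750 ÷ 6.85168 × 77.7309 = 0.971717
Product < 1; profitable direction is INR → CHF → CNY → INR.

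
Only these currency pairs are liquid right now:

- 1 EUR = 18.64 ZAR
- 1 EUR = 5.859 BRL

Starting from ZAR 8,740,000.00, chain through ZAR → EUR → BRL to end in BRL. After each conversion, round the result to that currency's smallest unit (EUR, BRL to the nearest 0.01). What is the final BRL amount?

BRL 2,747,192.06

ZAR 8,740,000.00 ÷ 18.64 = EUR 468,884.12
EUR 468,884.12 × 5.859 = BRL 2,747,192.06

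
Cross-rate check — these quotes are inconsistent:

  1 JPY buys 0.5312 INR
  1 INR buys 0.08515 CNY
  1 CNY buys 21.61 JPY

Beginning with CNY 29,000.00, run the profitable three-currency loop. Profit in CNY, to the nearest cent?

Profitable loop is CNY → INR → JPY → CNY:
CNY 29,000.00 ÷ 0.08515 = INR 340,575.46
INR 340,575.46 ÷ 0.5312 = JPY 641,144
JPY 641,144 ÷ 21.61 = CNY 29,668.84
Profit = CNY 29,668.84 − CNY 29,000.00

Profit: CNY 668.84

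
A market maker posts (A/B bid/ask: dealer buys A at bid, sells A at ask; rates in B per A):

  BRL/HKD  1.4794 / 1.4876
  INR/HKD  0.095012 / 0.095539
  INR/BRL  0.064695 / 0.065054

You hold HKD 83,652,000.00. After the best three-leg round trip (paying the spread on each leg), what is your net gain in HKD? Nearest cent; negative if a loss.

Best loop HKD → INR → BRL → HKD:
HKD 83,652,000.00 ÷ 0.095539 (buy INR at ask) = INR 875,579,606.23
INR 875,579,606.23 × 0.064695 (sell INR at bid) = BRL 56,645,622.63
BRL 56,645,622.63 × 1.4794 (sell BRL at bid) = HKD 83,801,534.11

Net profit: HKD 149,534.11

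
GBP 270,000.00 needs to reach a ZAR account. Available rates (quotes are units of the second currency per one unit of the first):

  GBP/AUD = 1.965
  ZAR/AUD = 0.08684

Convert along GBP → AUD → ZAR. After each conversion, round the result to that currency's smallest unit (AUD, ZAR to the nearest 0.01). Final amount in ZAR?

ZAR 6,109,511.75

GBP 270,000.00 × 1.965 = AUD 530,550.00
AUD 530,550.00 ÷ 0.08684 = ZAR 6,109,511.75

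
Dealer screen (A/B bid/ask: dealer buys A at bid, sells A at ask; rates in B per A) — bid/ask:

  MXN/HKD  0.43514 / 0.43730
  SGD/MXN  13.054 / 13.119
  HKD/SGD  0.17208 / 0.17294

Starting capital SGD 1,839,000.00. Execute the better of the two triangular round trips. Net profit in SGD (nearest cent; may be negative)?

Net profit: SGD 14,557.51

Best loop SGD → HKD → MXN → SGD:
SGD 1,839,000.00 ÷ 0.17294 (buy HKD at ask) = HKD 10,633,745.81
HKD 10,633,745.81 ÷ 0.43730 (buy MXN at ask) = MXN 24,316,820.96
MXN 24,316,820.96 ÷ 13.119 (buy SGD at ask) = SGD 1,853,557.51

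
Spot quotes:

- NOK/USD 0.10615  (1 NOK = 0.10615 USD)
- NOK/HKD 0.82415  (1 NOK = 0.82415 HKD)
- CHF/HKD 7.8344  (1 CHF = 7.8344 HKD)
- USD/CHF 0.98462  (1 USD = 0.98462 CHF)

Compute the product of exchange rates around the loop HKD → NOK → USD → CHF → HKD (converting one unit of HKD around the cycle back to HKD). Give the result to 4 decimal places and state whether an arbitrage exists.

0.9935 (arbitrage exists)

Around HKD → NOK → USD → CHF → HKD: 1 ÷ 0.82415 × 0.10615 × 0.98462 × 7.8344 = 0.993546
Product < 1; profitable direction is HKD → CHF → USD → NOK → HKD.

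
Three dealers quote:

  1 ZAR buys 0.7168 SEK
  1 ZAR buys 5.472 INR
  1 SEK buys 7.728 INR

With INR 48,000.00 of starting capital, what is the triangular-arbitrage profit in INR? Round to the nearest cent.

Profit: INR 591.49

Profitable loop is INR → ZAR → SEK → INR:
INR 48,000.00 ÷ 5.472 = ZAR 8,771.93
ZAR 8,771.93 × 0.7168 = SEK 6,287.72
SEK 6,287.72 × 7.728 = INR 48,591.49
Profit = INR 48,591.49 − INR 48,000.00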